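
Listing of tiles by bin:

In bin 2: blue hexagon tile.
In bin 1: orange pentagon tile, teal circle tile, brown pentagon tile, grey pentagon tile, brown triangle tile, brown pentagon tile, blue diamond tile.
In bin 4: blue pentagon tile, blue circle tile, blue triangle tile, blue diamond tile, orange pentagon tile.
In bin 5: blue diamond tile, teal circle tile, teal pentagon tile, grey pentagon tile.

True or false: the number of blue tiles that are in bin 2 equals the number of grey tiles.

|blue tiles in bin 2| = 1.
|grey tiles| = 2.
The claim requires 1 = 2, which does not hold.

False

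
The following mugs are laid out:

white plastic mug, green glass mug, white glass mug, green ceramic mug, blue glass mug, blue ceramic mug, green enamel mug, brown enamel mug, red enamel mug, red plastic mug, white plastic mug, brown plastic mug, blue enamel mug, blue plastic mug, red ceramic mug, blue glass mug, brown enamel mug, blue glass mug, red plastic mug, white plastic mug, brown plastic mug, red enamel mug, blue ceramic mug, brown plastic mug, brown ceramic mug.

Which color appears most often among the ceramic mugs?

Counts by color (restricted to ceramic mugs): blue 2, red 1, green 1, brown 1.
The maximum is 2, held uniquely by blue.

blue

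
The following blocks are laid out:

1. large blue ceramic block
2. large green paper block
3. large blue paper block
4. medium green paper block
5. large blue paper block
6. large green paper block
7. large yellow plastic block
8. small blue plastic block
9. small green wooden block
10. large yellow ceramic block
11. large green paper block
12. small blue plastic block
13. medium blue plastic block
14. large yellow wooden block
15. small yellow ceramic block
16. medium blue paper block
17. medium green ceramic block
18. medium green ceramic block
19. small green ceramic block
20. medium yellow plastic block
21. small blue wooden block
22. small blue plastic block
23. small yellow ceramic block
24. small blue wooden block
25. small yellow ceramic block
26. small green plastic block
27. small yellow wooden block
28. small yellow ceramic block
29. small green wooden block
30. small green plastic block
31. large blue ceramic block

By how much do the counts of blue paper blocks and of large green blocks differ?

blue paper blocks: 3. large green blocks: 3.
|3 − 3| = 3 − 3 = 0.

0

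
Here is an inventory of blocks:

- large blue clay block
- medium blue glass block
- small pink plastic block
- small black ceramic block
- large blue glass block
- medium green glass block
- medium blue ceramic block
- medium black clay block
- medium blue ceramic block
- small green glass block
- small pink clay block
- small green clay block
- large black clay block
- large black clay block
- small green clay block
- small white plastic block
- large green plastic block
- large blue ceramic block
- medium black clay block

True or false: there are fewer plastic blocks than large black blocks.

False

|plastic blocks| = 3.
|large black blocks| = 2.
The claim requires 3 < 2, which does not hold.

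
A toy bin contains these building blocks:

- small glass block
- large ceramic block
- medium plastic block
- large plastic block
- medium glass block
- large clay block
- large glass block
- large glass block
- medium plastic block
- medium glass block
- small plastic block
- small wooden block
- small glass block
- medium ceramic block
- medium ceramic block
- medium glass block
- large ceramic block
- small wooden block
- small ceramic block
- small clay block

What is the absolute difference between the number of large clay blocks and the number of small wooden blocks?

1

large clay blocks: 1. small wooden blocks: 2.
|1 − 2| = 2 − 1 = 1.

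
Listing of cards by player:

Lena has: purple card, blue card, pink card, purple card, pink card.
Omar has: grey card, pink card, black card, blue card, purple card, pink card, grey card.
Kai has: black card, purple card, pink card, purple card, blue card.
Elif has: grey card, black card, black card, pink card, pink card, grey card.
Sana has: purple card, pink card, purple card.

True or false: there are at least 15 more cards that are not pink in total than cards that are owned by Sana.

cards that are not pink: 18.
cards owned by Sana: 3.
The claim requires 18 − 3 = 15 ≥ 15, which holds.

True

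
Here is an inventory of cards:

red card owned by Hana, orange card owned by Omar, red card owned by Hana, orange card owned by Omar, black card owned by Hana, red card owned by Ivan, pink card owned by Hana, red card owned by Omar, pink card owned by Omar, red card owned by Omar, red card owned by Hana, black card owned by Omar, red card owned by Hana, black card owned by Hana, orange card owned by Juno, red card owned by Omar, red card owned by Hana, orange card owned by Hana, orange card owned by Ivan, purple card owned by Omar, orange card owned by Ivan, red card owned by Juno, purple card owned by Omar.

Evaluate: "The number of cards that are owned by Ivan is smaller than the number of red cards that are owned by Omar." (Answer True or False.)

cards owned by Ivan: 3.
red cards owned by Omar: 3.
The claim requires 3 < 3, which does not hold.

False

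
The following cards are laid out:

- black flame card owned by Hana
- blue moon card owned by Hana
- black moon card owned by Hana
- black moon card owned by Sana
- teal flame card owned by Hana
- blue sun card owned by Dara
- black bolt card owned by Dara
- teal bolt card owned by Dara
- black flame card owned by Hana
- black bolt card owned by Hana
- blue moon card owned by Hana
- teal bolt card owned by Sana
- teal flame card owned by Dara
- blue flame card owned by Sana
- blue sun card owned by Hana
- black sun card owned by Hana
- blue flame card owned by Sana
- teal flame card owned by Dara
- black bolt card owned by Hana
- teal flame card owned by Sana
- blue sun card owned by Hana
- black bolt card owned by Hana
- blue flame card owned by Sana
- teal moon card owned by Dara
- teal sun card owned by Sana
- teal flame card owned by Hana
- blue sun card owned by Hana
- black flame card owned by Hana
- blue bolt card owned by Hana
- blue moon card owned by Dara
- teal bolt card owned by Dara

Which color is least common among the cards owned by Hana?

teal

Counts by color (restricted to cards owned by Hana): black 8, blue 6, teal 2.
The minimum is 2, held uniquely by teal.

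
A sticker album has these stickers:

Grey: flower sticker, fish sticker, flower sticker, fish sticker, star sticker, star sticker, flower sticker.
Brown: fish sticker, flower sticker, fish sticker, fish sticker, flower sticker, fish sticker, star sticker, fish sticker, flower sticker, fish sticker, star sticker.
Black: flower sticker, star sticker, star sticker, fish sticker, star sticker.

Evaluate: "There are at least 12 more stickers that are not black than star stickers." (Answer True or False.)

|stickers that are not black| = 18.
|star stickers| = 7.
The claim requires 18 − 7 = 11 ≥ 12, which does not hold.

False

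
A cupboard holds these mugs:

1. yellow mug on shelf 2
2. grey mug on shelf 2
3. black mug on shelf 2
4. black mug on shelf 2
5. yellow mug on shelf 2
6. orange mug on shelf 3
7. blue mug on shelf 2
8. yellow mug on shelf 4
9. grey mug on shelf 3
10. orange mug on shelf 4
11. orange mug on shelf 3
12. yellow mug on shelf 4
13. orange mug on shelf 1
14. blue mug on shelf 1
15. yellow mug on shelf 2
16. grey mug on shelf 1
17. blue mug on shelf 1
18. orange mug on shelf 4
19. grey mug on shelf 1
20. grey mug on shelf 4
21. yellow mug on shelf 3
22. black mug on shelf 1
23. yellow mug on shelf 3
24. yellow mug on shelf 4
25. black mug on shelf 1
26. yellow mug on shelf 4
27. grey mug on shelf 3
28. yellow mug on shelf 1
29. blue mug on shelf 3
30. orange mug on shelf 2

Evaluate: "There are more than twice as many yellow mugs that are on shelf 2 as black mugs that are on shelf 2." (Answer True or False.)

False

There are 3 yellow mugs on shelf 2.
There are 2 black mugs on shelf 2.
The claim requires 3 > 2 × 2 = 4, which does not hold.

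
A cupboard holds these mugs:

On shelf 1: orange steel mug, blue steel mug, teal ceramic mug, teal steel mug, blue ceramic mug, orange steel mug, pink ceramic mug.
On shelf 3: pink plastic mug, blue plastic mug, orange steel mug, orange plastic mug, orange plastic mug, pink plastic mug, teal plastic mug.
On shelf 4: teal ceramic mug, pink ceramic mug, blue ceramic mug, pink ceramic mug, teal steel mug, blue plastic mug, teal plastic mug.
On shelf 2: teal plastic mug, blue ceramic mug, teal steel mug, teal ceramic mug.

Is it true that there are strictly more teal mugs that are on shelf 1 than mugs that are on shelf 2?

|teal mugs on shelf 1| = 2.
|mugs on shelf 2| = 4.
The claim requires 2 > 4, which does not hold.

False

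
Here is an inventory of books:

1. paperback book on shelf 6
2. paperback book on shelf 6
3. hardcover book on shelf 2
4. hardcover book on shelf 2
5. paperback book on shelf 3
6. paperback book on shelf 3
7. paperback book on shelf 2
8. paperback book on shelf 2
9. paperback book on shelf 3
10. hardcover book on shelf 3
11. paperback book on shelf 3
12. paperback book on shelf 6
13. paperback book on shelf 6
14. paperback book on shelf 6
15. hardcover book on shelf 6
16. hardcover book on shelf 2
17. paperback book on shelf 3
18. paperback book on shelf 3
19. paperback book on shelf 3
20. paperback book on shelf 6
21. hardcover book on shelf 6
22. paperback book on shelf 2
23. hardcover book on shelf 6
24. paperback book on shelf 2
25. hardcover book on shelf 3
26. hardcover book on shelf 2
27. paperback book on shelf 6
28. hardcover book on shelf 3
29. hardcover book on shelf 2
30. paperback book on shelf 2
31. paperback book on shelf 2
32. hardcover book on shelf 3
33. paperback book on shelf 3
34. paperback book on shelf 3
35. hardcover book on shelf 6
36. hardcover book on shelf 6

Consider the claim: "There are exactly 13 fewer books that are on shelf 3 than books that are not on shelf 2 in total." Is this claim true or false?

False

books on shelf 3: 13.
books that are not on shelf 2: 25.
The claim requires 25 − 13 (= 12) to equal 13, which does not hold.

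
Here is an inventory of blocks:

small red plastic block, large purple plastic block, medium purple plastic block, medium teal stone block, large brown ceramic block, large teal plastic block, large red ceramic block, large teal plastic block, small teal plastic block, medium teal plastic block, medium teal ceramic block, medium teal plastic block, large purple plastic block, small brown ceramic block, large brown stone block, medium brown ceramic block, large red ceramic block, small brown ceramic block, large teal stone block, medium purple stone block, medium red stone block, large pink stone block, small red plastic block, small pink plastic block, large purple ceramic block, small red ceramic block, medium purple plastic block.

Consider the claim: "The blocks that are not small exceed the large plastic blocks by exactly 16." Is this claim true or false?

There are 20 blocks that are not small.
There are 4 large plastic blocks.
The claim requires 20 − 4 (= 16) to equal 16, which holds.

True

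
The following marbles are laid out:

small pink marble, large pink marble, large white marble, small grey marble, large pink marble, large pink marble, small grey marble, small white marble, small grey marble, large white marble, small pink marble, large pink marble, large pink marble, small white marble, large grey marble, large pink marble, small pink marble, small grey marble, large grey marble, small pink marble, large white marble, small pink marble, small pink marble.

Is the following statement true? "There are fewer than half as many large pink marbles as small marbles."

|large pink marbles| = 6.
|small marbles| = 12.
The claim requires 2 × 6 = 12 < 12, which does not hold.

False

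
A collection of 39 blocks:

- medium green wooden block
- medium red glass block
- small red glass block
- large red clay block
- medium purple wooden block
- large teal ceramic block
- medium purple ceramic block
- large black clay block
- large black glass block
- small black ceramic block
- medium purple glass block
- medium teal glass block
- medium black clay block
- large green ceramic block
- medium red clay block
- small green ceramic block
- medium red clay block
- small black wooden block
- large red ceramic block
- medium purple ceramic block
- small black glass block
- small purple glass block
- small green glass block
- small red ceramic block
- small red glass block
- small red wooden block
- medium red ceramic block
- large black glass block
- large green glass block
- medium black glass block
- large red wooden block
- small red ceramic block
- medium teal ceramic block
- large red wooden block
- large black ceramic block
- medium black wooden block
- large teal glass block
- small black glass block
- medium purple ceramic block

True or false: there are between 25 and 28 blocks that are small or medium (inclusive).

True

There are 27 blocks that are small or medium.
The claim requires 25 ≤ 27 ≤ 28, which holds.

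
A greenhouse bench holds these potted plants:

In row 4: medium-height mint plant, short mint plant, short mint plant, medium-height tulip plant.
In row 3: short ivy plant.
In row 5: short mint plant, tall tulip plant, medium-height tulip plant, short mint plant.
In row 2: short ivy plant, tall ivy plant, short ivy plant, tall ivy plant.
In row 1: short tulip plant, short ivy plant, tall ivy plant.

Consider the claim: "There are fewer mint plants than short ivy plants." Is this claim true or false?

|mint plants| = 5.
|short ivy plants| = 4.
The claim requires 5 < 4, which does not hold.

False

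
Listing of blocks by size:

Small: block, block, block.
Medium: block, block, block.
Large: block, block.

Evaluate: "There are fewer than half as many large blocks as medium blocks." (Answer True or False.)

False

There are 2 large blocks.
There are 3 medium blocks.
The claim requires 2 × 2 = 4 < 3, which does not hold.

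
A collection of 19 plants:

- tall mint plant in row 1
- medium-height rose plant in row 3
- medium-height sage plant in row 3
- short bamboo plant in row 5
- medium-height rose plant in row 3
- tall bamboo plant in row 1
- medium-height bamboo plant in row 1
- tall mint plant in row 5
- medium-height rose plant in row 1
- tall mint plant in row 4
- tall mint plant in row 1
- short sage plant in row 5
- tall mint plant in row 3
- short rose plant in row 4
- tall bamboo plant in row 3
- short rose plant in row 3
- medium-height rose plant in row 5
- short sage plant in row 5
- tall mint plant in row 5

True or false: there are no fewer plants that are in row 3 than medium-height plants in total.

plants in row 3: 6.
medium-height plants: 6.
The claim requires 6 ≥ 6, which holds.

True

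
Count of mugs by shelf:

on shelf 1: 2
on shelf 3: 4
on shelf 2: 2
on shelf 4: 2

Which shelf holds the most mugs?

Counts by shelf: shelf 3→4, shelf 2→2, shelf 4→2, shelf 1→2.
The maximum is 4, held uniquely by shelf 3.

shelf 3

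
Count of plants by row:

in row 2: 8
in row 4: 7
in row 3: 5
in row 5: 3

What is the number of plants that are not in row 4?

Total plants: 23; with the excluded value: 7; remaining 23 − 7 = 16.

16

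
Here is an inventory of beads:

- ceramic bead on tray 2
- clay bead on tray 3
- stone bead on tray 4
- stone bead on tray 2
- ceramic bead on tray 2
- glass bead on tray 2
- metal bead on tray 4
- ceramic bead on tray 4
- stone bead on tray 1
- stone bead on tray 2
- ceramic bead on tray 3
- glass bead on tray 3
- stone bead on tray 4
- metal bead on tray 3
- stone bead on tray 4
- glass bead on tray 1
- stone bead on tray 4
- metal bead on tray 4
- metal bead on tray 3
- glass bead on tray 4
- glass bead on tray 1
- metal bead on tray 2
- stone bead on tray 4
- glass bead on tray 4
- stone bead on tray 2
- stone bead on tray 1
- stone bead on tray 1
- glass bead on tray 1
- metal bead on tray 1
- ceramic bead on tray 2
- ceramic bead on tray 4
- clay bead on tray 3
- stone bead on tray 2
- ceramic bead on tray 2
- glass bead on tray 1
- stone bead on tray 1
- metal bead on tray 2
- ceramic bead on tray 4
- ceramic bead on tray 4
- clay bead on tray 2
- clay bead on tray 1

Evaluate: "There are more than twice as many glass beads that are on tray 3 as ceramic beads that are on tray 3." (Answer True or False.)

False

There is 1 glass bead on tray 3.
There is 1 ceramic bead on tray 3.
The claim requires 1 > 2 × 1 = 2, which does not hold.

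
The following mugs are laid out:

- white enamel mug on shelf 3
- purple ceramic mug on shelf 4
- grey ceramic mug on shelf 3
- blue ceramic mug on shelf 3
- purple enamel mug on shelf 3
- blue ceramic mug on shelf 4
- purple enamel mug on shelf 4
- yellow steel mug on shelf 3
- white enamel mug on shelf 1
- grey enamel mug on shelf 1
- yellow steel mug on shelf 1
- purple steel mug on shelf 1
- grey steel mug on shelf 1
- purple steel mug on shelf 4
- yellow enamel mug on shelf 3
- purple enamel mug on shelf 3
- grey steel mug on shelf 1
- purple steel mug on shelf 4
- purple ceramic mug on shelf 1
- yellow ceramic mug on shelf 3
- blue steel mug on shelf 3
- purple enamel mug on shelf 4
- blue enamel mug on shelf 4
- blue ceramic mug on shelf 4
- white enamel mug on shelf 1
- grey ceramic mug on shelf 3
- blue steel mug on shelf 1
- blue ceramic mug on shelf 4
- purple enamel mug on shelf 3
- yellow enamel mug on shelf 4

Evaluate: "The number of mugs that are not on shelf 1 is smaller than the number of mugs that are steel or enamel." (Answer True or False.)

False

|mugs that are not on shelf 1| = 21.
|mugs that are steel or enamel| = 21.
The claim requires 21 < 21, which does not hold.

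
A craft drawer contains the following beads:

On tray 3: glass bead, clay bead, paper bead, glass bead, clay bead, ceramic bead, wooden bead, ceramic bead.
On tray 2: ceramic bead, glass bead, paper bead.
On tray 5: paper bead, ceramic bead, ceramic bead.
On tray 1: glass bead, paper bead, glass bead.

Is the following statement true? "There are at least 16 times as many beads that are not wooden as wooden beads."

True

|beads that are not wooden| = 16.
|wooden beads| = 1.
The claim requires 16 ≥ 16 × 1 = 16, which holds.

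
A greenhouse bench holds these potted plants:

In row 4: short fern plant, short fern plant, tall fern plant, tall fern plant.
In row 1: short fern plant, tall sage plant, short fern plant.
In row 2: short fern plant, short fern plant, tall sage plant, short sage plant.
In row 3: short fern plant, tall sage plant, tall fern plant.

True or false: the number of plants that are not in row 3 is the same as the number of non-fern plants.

plants that are not in row 3: 11.
non-fern plants: 4.
The claim requires 11 = 4, which does not hold.

False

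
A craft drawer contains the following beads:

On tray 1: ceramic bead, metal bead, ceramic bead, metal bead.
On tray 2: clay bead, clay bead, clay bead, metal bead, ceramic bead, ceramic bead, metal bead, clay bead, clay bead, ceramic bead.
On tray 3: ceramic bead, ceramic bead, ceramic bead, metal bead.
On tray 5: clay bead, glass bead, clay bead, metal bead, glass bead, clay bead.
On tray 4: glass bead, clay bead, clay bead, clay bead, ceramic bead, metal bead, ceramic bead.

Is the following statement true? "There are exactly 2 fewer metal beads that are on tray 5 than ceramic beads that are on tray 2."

There is 1 metal bead on tray 5.
There are 3 ceramic beads on tray 2.
The claim requires 3 − 1 (= 2) to equal 2, which holds.

True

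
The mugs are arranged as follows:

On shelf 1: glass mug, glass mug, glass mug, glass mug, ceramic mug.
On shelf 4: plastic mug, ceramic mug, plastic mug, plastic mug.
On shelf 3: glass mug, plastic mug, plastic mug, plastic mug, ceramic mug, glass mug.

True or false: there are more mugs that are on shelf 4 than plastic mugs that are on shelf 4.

There are 4 mugs on shelf 4.
There are 3 plastic mugs on shelf 4.
The claim requires 4 > 3, which holds.

True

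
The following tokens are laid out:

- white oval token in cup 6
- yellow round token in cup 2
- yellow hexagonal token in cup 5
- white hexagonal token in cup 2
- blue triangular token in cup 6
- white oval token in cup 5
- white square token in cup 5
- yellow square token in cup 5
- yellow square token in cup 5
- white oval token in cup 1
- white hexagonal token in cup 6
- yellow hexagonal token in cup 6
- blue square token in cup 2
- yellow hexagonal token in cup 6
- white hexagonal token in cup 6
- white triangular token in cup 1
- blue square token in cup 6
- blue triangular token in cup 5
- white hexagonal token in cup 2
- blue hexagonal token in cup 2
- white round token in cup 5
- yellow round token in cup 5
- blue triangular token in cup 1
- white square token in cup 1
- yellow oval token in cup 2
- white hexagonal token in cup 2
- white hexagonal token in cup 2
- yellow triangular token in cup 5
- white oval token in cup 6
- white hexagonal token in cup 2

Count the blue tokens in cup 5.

1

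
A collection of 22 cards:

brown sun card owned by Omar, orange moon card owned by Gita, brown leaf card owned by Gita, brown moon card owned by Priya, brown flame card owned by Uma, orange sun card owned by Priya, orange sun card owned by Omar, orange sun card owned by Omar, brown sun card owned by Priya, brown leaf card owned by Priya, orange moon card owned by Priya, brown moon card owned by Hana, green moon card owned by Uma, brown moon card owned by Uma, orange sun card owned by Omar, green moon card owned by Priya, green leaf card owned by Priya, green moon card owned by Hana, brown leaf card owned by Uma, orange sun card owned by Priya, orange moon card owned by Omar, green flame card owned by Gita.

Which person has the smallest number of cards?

Hana

Counts by player: Priya→8, Omar→5, Uma→4, Gita→3, Hana→2.
The minimum is 2, held uniquely by Hana.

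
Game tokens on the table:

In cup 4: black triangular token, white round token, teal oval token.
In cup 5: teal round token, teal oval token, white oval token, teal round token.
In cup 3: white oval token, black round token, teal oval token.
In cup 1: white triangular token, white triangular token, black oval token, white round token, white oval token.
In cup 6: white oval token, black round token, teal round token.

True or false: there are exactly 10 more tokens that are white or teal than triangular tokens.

tokens that are white or teal: 14.
triangular tokens: 3.
The claim requires 14 − 3 (= 11) to equal 10, which does not hold.

False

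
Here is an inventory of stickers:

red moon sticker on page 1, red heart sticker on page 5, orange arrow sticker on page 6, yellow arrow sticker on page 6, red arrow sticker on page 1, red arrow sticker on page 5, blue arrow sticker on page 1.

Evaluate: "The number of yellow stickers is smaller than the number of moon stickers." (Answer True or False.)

yellow stickers: 1.
moon stickers: 1.
The claim requires 1 < 1, which does not hold.

False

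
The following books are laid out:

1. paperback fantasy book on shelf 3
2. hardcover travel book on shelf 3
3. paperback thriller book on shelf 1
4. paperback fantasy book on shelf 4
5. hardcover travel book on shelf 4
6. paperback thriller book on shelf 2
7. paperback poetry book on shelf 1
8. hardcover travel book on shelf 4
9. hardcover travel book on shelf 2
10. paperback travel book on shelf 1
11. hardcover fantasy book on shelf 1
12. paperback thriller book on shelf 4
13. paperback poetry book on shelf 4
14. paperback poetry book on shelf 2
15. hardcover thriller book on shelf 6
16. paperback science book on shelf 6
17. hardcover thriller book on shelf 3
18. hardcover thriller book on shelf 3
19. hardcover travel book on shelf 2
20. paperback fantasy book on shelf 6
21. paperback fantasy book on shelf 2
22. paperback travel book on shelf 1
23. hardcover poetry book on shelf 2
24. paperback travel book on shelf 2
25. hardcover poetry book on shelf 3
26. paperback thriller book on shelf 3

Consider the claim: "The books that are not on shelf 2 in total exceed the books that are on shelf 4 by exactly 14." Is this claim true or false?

True

There are 19 books that are not on shelf 2.
There are 5 books on shelf 4.
The claim requires 19 − 5 (= 14) to equal 14, which holds.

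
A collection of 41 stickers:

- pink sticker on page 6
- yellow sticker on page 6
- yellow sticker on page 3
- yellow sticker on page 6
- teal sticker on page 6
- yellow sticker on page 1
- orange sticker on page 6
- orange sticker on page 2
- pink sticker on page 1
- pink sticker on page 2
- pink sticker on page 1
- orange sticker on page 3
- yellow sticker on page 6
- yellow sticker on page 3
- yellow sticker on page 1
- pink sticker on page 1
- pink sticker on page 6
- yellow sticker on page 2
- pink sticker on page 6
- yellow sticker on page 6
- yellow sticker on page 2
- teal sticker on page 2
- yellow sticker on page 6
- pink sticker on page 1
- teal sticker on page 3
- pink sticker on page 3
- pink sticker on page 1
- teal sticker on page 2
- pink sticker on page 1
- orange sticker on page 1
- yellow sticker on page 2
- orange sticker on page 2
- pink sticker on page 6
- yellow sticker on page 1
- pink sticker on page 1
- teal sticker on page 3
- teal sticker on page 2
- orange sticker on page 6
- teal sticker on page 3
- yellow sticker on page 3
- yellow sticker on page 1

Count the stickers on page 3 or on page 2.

17

on page 2: 9; on page 3: 8; together 9 + 8 = 17.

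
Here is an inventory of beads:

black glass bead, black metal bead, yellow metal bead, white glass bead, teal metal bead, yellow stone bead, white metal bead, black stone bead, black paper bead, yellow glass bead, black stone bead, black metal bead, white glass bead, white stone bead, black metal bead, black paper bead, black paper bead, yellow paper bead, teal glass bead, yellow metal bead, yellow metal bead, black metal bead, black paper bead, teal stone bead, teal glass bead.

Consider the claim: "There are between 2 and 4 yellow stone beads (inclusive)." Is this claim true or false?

There is 1 yellow stone bead.
The claim requires 2 ≤ 1 ≤ 4, which does not hold.

False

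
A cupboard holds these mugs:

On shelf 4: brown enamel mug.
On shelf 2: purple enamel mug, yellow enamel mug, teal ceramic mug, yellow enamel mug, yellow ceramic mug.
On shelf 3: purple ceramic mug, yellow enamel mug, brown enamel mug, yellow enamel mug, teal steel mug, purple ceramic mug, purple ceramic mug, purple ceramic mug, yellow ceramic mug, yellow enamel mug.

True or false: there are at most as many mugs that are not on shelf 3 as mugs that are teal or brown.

|mugs that are not on shelf 3| = 6.
|mugs that are teal or brown| = 4.
The claim requires 6 ≤ 4, which does not hold.

False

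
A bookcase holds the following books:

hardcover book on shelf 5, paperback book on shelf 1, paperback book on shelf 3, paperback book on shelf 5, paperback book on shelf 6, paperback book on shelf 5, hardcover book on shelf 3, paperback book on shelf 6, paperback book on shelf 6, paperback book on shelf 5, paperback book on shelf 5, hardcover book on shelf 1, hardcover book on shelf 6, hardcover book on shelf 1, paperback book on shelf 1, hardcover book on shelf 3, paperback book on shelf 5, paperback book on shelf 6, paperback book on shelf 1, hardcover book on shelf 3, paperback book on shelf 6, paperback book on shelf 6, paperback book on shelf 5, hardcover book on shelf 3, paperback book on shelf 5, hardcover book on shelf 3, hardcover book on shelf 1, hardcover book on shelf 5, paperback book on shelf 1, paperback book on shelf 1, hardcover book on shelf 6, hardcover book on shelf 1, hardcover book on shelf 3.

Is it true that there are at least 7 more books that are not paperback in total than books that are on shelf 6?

False

There are 14 books that are not paperback.
There are 8 books on shelf 6.
The claim requires 14 − 8 = 6 ≥ 7, which does not hold.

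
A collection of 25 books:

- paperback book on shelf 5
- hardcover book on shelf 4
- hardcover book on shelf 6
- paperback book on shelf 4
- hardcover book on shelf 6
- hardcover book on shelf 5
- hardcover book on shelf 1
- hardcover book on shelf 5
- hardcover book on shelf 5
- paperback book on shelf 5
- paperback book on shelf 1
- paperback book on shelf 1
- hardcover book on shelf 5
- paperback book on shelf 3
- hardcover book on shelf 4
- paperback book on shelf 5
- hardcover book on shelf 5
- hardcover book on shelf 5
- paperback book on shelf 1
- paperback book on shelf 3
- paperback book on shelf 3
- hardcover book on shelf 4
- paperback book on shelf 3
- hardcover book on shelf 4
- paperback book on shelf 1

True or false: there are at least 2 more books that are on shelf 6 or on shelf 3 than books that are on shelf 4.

False

|books on shelf 6 or on shelf 3| = 6.
|books on shelf 4| = 5.
The claim requires 6 − 5 = 1 ≥ 2, which does not hold.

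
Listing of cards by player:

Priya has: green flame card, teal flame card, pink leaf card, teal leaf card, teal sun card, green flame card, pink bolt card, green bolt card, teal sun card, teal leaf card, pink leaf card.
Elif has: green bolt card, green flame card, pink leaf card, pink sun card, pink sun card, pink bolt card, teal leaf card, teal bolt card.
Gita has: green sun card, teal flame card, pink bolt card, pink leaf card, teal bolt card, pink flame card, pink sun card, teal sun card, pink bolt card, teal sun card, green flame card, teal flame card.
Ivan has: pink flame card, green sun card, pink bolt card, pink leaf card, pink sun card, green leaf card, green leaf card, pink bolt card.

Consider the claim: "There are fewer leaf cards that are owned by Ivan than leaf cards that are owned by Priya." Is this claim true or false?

True

leaf cards owned by Ivan: 3.
leaf cards owned by Priya: 4.
The claim requires 3 < 4, which holds.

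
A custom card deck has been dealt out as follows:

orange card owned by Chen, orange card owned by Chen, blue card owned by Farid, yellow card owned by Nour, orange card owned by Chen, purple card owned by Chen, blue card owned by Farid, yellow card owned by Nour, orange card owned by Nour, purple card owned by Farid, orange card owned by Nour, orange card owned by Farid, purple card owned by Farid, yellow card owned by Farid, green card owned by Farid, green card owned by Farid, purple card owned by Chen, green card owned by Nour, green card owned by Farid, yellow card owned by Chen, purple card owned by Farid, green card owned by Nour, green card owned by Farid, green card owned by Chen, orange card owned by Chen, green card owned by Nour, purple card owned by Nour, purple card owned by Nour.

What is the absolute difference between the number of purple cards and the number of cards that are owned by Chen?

1

purple cards: 7. cards owned by Chen: 8.
|7 − 8| = 8 − 7 = 1.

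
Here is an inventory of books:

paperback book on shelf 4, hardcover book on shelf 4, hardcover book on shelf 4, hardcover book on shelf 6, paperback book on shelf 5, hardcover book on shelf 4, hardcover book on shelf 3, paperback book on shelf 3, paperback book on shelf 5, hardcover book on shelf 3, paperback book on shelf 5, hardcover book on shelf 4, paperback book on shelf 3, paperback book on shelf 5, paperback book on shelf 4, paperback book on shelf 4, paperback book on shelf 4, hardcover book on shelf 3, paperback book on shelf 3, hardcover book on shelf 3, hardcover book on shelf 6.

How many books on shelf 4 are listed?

8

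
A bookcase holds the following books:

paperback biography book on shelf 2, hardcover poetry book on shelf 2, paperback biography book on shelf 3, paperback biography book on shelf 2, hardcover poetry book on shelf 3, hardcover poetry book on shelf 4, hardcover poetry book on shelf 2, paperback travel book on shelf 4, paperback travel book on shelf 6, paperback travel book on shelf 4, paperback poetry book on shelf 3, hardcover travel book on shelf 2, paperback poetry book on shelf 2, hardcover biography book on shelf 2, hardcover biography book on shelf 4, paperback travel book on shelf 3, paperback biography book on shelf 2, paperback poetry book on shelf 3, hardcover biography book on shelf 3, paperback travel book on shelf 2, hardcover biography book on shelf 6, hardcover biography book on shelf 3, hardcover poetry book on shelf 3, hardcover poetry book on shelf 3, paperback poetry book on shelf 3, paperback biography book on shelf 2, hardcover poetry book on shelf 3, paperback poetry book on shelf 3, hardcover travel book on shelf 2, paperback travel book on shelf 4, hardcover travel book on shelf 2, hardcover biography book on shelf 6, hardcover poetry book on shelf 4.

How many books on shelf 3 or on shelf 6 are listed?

15

on shelf 3: 12; on shelf 6: 3; together 12 + 3 = 15.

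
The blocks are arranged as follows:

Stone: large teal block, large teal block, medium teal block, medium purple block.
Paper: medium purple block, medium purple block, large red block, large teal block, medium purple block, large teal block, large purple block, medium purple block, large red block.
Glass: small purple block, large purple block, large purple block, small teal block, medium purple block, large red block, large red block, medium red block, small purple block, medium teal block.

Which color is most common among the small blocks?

Counts by color (restricted to small blocks): purple 2, teal 1.
The maximum is 2, held uniquely by purple.

purple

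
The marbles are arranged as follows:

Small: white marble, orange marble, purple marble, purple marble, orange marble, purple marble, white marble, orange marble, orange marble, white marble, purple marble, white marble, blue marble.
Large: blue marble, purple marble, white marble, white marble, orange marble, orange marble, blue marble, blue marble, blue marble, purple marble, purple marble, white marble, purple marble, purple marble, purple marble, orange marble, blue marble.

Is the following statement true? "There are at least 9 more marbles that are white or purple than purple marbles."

There are 17 marbles that are white or purple.
There are 10 purple marbles.
The claim requires 17 − 10 = 7 ≥ 9, which does not hold.

False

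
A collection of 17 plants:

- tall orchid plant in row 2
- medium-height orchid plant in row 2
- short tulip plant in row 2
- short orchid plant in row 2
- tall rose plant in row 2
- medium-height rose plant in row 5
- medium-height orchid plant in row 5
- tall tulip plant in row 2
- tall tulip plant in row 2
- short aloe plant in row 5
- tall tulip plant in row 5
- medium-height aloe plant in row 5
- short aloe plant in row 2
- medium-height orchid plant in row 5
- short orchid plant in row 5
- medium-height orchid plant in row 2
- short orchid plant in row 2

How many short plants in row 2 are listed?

4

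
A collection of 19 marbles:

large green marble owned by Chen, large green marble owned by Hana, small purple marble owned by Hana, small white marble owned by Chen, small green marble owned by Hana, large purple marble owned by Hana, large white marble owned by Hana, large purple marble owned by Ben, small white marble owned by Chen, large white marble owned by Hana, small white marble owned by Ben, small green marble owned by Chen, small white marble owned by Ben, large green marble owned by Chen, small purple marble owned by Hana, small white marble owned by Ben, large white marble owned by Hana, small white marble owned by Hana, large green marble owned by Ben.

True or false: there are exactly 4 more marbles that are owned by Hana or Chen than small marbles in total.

True

marbles owned by Hana or Chen: 14.
small marbles: 10.
The claim requires 14 − 10 (= 4) to equal 4, which holds.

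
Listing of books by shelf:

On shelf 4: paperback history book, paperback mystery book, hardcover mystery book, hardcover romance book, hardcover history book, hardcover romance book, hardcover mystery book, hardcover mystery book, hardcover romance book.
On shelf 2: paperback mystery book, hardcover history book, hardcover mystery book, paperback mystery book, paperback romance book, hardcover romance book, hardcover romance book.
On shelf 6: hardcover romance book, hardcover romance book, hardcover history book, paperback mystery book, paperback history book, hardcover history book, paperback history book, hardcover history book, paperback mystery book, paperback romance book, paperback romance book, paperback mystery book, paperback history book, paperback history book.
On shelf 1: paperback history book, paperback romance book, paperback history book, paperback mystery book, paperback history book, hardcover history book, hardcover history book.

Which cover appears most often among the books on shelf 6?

Counts by cover (restricted to books on shelf 6): paperback 9, hardcover 5.
The maximum is 9, held uniquely by paperback.

paperback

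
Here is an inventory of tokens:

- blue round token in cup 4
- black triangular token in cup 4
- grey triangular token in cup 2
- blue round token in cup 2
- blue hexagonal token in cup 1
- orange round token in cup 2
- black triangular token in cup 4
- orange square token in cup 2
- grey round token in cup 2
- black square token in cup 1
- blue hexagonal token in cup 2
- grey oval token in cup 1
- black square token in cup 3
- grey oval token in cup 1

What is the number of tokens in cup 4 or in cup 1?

in cup 1: 4; in cup 4: 3; together 4 + 3 = 7.

7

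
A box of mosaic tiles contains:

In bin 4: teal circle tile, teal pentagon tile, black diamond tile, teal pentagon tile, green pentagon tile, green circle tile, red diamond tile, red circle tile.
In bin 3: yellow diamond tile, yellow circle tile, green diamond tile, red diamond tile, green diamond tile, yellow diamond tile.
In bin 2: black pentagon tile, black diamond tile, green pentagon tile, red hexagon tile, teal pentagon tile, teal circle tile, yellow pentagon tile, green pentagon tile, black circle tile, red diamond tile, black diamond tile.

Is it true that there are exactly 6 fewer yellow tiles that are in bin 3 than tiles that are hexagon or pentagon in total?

|yellow tiles in bin 3| = 3.
|tiles that are hexagon or pentagon| = 9.
The claim requires 9 − 3 (= 6) to equal 6, which holds.

True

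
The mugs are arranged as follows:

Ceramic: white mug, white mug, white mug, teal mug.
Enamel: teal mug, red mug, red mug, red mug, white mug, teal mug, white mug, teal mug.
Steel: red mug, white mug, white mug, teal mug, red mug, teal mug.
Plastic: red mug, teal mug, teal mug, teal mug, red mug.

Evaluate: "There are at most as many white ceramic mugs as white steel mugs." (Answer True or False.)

False

|white ceramic mugs| = 3.
|white steel mugs| = 2.
The claim requires 3 ≤ 2, which does not hold.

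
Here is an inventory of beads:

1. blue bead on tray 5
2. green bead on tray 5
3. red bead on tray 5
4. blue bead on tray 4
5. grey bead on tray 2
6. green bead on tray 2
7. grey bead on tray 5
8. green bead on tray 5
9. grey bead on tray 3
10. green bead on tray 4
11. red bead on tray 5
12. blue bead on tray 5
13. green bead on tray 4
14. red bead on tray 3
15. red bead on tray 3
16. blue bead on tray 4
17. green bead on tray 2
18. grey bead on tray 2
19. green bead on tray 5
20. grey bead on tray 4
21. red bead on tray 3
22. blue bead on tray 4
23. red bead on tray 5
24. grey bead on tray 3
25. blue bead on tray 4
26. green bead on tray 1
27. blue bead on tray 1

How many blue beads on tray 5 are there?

2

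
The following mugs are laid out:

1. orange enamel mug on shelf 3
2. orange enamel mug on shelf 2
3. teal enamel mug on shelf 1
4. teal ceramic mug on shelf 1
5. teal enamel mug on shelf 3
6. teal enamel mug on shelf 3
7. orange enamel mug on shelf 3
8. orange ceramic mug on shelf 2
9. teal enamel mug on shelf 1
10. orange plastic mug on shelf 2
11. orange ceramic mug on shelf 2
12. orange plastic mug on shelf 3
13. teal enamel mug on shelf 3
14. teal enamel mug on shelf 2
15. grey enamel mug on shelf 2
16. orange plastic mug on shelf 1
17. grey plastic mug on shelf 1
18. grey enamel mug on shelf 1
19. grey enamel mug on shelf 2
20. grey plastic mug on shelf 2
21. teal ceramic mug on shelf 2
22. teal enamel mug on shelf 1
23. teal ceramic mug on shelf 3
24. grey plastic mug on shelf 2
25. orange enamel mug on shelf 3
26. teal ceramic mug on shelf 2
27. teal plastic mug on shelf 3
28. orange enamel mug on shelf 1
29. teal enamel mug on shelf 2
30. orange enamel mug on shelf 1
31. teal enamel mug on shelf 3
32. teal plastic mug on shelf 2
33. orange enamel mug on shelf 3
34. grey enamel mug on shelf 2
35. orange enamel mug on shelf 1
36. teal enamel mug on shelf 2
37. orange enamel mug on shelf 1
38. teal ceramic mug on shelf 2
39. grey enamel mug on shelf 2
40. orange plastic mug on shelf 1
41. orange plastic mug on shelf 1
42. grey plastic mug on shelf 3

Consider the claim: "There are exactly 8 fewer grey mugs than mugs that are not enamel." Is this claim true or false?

False

grey mugs: 9.
mugs that are not enamel: 18.
The claim requires 18 − 9 (= 9) to equal 8, which does not hold.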